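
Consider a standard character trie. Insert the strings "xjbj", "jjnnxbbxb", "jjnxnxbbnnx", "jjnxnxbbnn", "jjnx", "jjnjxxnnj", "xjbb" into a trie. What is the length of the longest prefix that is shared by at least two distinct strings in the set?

10

Equivalently: take the maximum, over all pairs, of their longest common prefix length.
e.g. "jjnxnxbbnn" and "jjnxnxbbnnx" share the prefix "jjnxnxbbnn" of length 10; no pair shares a longer one.
Longest shared-prefix length: 10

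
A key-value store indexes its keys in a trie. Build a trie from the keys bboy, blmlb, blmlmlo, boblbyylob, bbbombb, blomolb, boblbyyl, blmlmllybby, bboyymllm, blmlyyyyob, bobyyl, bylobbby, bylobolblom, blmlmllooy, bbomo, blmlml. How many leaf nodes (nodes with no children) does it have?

13

A leaf is a node with no children — equivalently, the end of a word that is not a proper prefix of any other stored word.
Those words: "bbbombb", "bbomo", "bboyymllm", "blmlb", "blmlmllooy", "blmlmllybby", "blmlmlo", "blmlyyyyob", "blomolb", "boblbyylob", "bobyyl", "bylobbby", "bylobolblom"
Leaf count: 13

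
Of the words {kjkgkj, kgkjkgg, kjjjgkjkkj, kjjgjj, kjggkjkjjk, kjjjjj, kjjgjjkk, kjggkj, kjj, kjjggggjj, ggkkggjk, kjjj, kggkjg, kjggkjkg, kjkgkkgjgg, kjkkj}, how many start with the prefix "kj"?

Filter for entries beginning with "kj":
Matches: "kjggkj", "kjggkjkg", "kjggkjkjjk", "kjj", "kjjggggjj", "kjjgjj", "kjjgjjkk", "kjjj", "kjjjgkjkkj", "kjjjjj", "kjkgkj", "kjkgkkgjgg", "kjkkj"
Count: 13

13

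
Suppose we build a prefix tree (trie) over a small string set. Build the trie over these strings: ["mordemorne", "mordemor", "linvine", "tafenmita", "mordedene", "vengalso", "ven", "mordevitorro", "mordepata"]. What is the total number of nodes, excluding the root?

Insert word by word; a character creates a node only if that edge doesn't already exist:
  "mordemorne" → 10 new (m, o, r, d, e, m, o, r, n, e)
  "mordemor" → prefix "mordemor" already present; 0 new (none)
  "linvine" → 7 new (l, i, n, v, i, n, e)
  "tafenmita" → 9 new (t, a, f, e, n, m, i, t, a)
  "mordedene" → prefix "morde" already present; 4 new (d, e, n, e)
  "vengalso" → 8 new (v, e, n, g, a, l, s, o)
  "ven" → prefix "ven" already present; 0 new (none)
  "mordevitorro" → prefix "morde" already present; 7 new (v, i, t, o, r, r, o)
  "mordepata" → prefix "morde" already present; 4 new (p, a, t, a)
Total nodes = 10 + 0 + 7 + 9 + 4 + 8 + 0 + 7 + 4 = 49

49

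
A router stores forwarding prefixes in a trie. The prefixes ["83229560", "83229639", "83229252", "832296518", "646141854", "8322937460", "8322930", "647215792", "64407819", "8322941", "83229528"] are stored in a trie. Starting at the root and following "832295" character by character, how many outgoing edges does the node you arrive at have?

2

Follow the path "832295" to its node, then look at its outgoing edges.
Characters that immediately follow "832295" among the stored strings: {2, 6}.
That node has 2 child edges.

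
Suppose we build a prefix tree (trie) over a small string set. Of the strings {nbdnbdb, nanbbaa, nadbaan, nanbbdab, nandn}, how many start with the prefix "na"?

Filter for entries beginning with "na":
Matches: "nadbaan", "nanbbaa", "nanbbdab", "nandn"
Count: 4

4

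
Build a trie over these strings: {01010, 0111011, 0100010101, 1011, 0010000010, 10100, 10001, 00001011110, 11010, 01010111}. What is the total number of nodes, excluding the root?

51

Insert word by word; a character creates a node only if that edge doesn't already exist:
  "01010" → 5 new (0, 1, 0, 1, 0)
  "0111011" → prefix "01" already present; 5 new (1, 1, 0, 1, 1)
  "0100010101" → prefix "010" already present; 7 new (0, 0, 1, 0, 1, 0, 1)
  "1011" → 4 new (1, 0, 1, 1)
  "0010000010" → prefix "0" already present; 9 new (0, 1, 0, 0, 0, 0, 0, 1, 0)
  "10100" → prefix "101" already present; 2 new (0, 0)
  "10001" → prefix "10" already present; 3 new (0, 0, 1)
  "00001011110" → prefix "00" already present; 9 new (0, 0, 1, 0, 1, 1, 1, 1, 0)
  "11010" → prefix "1" already present; 4 new (1, 0, 1, 0)
  "01010111" → prefix "01010" already present; 3 new (1, 1, 1)
Total nodes = 5 + 5 + 7 + 4 + 9 + 2 + 3 + 9 + 4 + 3 = 51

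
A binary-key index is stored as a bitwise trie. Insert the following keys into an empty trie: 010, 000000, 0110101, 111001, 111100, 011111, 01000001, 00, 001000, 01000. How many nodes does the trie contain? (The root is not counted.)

34

For each word, the new-node count is its length minus the longest prefix already in the trie:
  "010" → 3 new (0, 1, 0)
  "000000" → prefix "0" already present; 5 new (0, 0, 0, 0, 0)
  "0110101" → prefix "01" already present; 5 new (1, 0, 1, 0, 1)
  "111001" → 6 new (1, 1, 1, 0, 0, 1)
  "111100" → prefix "111" already present; 3 new (1, 0, 0)
  "011111" → prefix "011" already present; 3 new (1, 1, 1)
  "01000001" → prefix "010" already present; 5 new (0, 0, 0, 0, 1)
  "00" → prefix "00" already present; 0 new (none)
  "001000" → prefix "00" already present; 4 new (1, 0, 0, 0)
  "01000" → prefix "01000" already present; 0 new (none)
Total nodes = 3 + 5 + 5 + 6 + 3 + 3 + 5 + 0 + 4 + 0 = 34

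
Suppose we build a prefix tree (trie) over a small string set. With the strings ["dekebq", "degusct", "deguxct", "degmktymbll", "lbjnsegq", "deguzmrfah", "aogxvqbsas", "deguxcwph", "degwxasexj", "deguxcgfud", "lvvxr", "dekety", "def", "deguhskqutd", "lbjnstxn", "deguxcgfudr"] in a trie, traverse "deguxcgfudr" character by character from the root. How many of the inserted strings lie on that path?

Traverse "deguxcgfudr" character by character; count nodes along the way that are marked as word ends.
Prefixes of the query that are stored words: "deguxcgfud", "deguxcgfudr"
Count: 2

2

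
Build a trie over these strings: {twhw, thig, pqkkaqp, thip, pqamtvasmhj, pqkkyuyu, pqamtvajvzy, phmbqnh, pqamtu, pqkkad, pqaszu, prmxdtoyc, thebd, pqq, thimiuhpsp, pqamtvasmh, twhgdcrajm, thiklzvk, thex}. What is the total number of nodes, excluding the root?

Count nodes per top-level branch (shared prefixes stored once):
  'p'-branch (phmbqnh, pqamtu, pqamtvajvzy, pqamtvasmh, pqamtvasmhj, pqaszu, pqkkad, pqkkaqp, pqkkyuyu, pqq, prmxdtoyc): 44 nodes
  't'-branch (thebd, thex, thig, thiklzvk, thimiuhpsp, thip, twhgdcrajm, twhw): 31 nodes
Sum: 75

75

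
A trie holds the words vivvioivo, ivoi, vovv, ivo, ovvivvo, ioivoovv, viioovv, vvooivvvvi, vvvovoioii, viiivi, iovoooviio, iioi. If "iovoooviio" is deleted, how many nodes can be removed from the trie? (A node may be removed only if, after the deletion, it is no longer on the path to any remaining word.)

After clearing the end-marker at "iovoooviio", prune upward until reaching a node still needed by another word.
The suffix "voooviio" (8 nodes) is used only by "iovoooviio"; the node for "io" still has the child "i", so pruning stops there.
Nodes removed: 8

8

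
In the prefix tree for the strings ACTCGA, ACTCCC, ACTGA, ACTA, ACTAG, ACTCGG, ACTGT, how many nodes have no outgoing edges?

6

Leaves are exactly the stored words that no other stored word extends.
Those words: "ACTAG", "ACTCCC", "ACTCGA", "ACTCGG", "ACTGA", "ACTGT"
Leaf count: 6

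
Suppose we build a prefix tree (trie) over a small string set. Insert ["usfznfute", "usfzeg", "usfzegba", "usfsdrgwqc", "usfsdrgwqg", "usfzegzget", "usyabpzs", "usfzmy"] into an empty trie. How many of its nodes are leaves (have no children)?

7

Leaves are exactly the stored words that no other stored word extends.
Those words: "usfsdrgwqc", "usfsdrgwqg", "usfzegba", "usfzegzget", "usfzmy", "usfznfute", "usyabpzs"
Leaf count: 7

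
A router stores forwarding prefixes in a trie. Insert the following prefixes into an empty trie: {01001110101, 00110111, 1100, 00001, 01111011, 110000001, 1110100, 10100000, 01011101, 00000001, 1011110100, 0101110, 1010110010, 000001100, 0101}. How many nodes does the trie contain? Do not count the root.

74

Count nodes per top-level branch (shared prefixes stored once):
  '0'-branch (00000001, 000001100, 00001, 00110111, 01001110101, 0101, 0101110, 01011101, 01111011): 40 nodes
  '1'-branch (10100000, 1010110010, 1011110100, 1100, 110000001, 1110100): 34 nodes
Sum: 74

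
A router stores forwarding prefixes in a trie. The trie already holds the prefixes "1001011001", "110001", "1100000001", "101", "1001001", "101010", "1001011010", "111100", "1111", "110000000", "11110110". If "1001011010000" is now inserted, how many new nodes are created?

3

"1001011010" is already a path in the trie; the remaining "000" must be added.
New nodes needed: |"1001011010000"| − 10 = 13 − 10 = 3.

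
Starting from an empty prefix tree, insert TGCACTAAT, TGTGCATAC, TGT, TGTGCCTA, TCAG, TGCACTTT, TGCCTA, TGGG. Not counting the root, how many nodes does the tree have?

29

Trace insertions, counting only characters that open a new branch:
  "TGCACTAAT" → 9 new (T, G, C, A, C, T, A, A, T)
  "TGTGCATAC" → prefix "TG" already present; 7 new (T, G, C, A, T, A, C)
  "TGT" → prefix "TGT" already present; 0 new (none)
  "TGTGCCTA" → prefix "TGTGC" already present; 3 new (C, T, A)
  "TCAG" → prefix "T" already present; 3 new (C, A, G)
  "TGCACTTT" → prefix "TGCACT" already present; 2 new (T, T)
  "TGCCTA" → prefix "TGC" already present; 3 new (C, T, A)
  "TGGG" → prefix "TG" already present; 2 new (G, G)
Total nodes = 9 + 7 + 0 + 3 + 3 + 2 + 3 + 2 = 29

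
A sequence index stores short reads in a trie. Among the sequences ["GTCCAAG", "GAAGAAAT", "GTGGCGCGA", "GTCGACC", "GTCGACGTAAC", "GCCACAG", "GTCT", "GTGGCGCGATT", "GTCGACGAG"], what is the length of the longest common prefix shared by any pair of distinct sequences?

The deepest shared node is where two words last agree before diverging.
e.g. "GTGGCGCGA" and "GTGGCGCGATT" share the prefix "GTGGCGCGA" of length 9; no pair shares a longer one.
Longest shared-prefix length: 9

9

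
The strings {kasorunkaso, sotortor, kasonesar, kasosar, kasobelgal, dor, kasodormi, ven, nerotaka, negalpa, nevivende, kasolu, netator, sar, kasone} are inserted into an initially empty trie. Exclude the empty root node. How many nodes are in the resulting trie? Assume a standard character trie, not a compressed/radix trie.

73

For each word, the new-node count is its length minus the longest prefix already in the trie:
  "kasorunkaso" → 11 new (k, a, s, o, r, u, n, k, a, s, o)
  "sotortor" → 8 new (s, o, t, o, r, t, o, r)
  "kasonesar" → prefix "kaso" already present; 5 new (n, e, s, a, r)
  "kasosar" → prefix "kaso" already present; 3 new (s, a, r)
  "kasobelgal" → prefix "kaso" already present; 6 new (b, e, l, g, a, l)
  "dor" → 3 new (d, o, r)
  "kasodormi" → prefix "kaso" already present; 5 new (d, o, r, m, i)
  "ven" → 3 new (v, e, n)
  "nerotaka" → 8 new (n, e, r, o, t, a, k, a)
  "negalpa" → prefix "ne" already present; 5 new (g, a, l, p, a)
  "nevivende" → prefix "ne" already present; 7 new (v, i, v, e, n, d, e)
  "kasolu" → prefix "kaso" already present; 2 new (l, u)
  "netator" → prefix "ne" already present; 5 new (t, a, t, o, r)
  "sar" → prefix "s" already present; 2 new (a, r)
  "kasone" → prefix "kasone" already present; 0 new (none)
Total nodes = 11 + 8 + 5 + 3 + 6 + 3 + 5 + 3 + 8 + 5 + 7 + 2 + 5 + 2 + 0 = 73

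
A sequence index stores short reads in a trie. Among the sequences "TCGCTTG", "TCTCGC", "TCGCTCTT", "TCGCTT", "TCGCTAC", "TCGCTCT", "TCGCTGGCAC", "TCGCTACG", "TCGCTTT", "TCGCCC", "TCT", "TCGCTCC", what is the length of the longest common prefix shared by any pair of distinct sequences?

The deepest shared node is where two words last agree before diverging.
e.g. "TCGCTAC" and "TCGCTACG" share the prefix "TCGCTAC" of length 7; no pair shares a longer one.
Longest shared-prefix length: 7

7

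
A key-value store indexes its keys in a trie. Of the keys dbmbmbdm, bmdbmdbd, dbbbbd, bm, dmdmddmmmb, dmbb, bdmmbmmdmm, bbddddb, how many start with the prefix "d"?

4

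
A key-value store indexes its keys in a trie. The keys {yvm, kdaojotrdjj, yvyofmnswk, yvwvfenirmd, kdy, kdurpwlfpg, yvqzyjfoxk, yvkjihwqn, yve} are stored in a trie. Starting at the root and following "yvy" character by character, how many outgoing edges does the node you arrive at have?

Walk "yvy" from the root, arriving at one node.
Characters that immediately follow "yvy" among the stored strings: {o}.
That node has 1 child edge.

1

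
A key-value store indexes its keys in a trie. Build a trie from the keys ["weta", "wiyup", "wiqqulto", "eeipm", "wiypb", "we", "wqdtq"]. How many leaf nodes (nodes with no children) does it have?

6

A leaf is a node with no children — equivalently, the end of a word that is not a proper prefix of any other stored word.
Those words: "eeipm", "weta", "wiqqulto", "wiypb", "wiyup", "wqdtq"
Leaf count: 6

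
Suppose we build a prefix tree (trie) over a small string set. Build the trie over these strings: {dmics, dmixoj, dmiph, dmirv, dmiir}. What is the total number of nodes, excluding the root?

14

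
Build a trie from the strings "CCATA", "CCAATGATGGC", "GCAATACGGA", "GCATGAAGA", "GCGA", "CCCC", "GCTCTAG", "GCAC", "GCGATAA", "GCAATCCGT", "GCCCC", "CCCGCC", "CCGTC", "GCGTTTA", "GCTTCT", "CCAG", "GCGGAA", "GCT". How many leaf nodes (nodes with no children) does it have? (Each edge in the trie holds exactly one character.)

16

Leaves are exactly the stored words that no other stored word extends.
Those words: "CCAATGATGGC", "CCAG", "CCATA", "CCCC", "CCCGCC", "CCGTC", "GCAATACGGA", "GCAATCCGT", "GCAC", "GCATGAAGA", "GCCCC", "GCGATAA", "GCGGAA", "GCGTTTA", "GCTCTAG", "GCTTCT"
Leaf count: 16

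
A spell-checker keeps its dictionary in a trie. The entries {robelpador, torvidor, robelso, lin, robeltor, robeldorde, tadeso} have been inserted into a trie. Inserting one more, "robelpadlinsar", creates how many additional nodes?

The longest prefix of "robelpadlinsar" already in the trie is "robelpad" (length 8).
So 14 − 8 = 6 new nodes.

6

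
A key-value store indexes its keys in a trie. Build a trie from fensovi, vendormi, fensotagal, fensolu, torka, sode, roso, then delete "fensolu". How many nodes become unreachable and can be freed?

After clearing the end-marker at "fensolu", prune upward until reaching a node still needed by another word.
The suffix "lu" (2 nodes) is used only by "fensolu"; the node for "fenso" still has the child "v", so pruning stops there.
Nodes removed: 2

2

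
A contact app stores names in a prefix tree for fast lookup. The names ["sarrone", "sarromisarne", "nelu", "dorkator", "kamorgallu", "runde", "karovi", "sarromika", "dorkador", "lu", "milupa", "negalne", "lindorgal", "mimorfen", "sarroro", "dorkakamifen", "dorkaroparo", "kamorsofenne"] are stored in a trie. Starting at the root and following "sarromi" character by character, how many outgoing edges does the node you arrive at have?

2

Follow the path "sarromi" to its node, then look at its outgoing edges.
Characters that immediately follow "sarromi" among the stored strings: {k, s}.
That node has 2 child edges.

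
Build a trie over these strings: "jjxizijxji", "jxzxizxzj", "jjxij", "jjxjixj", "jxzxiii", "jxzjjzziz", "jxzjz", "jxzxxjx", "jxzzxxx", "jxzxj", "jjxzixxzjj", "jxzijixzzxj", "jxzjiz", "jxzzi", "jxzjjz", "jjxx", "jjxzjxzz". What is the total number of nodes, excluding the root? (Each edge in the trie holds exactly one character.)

Count nodes per top-level branch (shared prefixes stored once):
  'j'-branch (jjxij, jjxizijxji, jjxjixj, jjxx, jjxzixxzjj, jjxzjxzz, jxzijixzzxj, jxzjiz, jxzjjz, jxzjjzziz, jxzjz, jxzxiii, jxzxizxzj, jxzxj, jxzxxjx, jxzzi, jxzzxxx): 63 nodes
Sum: 63

63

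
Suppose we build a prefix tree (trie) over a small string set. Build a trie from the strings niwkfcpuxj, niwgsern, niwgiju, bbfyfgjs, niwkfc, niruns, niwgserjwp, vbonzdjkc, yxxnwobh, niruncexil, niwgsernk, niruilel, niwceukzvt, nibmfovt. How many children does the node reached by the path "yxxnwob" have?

1

The children of the "yxxnwob" node are the distinct next characters among strings starting with "yxxnwob".
Characters that immediately follow "yxxnwob" among the stored strings: {h}.
That node has 1 child edge.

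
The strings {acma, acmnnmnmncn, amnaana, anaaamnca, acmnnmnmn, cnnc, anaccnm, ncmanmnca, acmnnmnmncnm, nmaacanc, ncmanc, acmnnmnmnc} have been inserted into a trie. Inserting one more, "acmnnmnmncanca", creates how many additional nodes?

The longest prefix of "acmnnmnmncanca" already in the trie is "acmnnmnmnc" (length 10).
New nodes needed: |"acmnnmnmncanca"| − 10 = 14 − 10 = 4.

4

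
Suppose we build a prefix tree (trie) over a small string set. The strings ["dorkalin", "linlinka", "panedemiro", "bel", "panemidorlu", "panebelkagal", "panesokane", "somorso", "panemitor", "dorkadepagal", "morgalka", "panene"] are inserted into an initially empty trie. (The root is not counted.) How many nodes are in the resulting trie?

Insert word by word; a character creates a node only if that edge doesn't already exist:
  "dorkalin" → 8 new (d, o, r, k, a, l, i, n)
  "linlinka" → 8 new (l, i, n, l, i, n, k, a)
  "panedemiro" → 10 new (p, a, n, e, d, e, m, i, r, o)
  "bel" → 3 new (b, e, l)
  "panemidorlu" → prefix "pane" already present; 7 new (m, i, d, o, r, l, u)
  "panebelkagal" → prefix "pane" already present; 8 new (b, e, l, k, a, g, a, l)
  "panesokane" → prefix "pane" already present; 6 new (s, o, k, a, n, e)
  "somorso" → 7 new (s, o, m, o, r, s, o)
  "panemitor" → prefix "panemi" already present; 3 new (t, o, r)
  "dorkadepagal" → prefix "dorka" already present; 7 new (d, e, p, a, g, a, l)
  "morgalka" → 8 new (m, o, r, g, a, l, k, a)
  "panene" → prefix "pane" already present; 2 new (n, e)
Total nodes = 8 + 8 + 10 + 3 + 7 + 8 + 6 + 7 + 3 + 7 + 8 + 2 = 77

77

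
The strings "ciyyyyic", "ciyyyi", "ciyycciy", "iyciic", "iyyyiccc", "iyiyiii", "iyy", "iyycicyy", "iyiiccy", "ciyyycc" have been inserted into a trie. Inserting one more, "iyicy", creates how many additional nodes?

2

The longest prefix of "iyicy" already in the trie is "iyi" (length 3).
So 5 − 3 = 2 new nodes.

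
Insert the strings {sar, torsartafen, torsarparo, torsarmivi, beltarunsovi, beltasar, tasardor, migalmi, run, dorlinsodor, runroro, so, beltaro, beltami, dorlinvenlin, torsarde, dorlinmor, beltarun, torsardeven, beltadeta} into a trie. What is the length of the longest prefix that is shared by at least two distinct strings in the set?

Look for the deepest trie node that still has at least two words in its subtree.
e.g. "beltarun" and "beltarunsovi" share the prefix "beltarun" of length 8; no pair shares a longer one.
Longest shared-prefix length: 8

8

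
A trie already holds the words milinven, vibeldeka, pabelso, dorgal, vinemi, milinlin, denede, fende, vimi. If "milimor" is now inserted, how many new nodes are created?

3

"mili" is already a path in the trie; the remaining "mor" must be added.
New nodes needed: |"milimor"| − 4 = 7 − 4 = 3.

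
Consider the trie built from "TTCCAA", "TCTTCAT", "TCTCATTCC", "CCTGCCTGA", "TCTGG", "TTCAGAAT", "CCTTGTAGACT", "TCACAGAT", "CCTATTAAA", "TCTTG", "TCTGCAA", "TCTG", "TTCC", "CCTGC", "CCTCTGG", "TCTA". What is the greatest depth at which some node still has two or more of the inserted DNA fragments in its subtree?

5

Equivalently: take the maximum, over all pairs, of their longest common prefix length.
"CCTGC" and "CCTGCCTGA" agree on "CCTGC" (5 characters) before diverging; nothing deeper is shared.
Longest shared-prefix length: 5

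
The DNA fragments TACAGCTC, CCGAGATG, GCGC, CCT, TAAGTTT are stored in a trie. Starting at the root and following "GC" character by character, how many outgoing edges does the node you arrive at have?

1

Follow the path "GC" to its node, then look at its outgoing edges.
Distinct next characters after "GC": G.
That node has 1 child edge.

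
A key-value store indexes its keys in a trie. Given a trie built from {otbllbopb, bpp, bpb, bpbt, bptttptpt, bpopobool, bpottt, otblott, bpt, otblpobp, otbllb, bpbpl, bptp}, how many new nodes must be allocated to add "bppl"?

1

The longest prefix of "bppl" already in the trie is "bpp" (length 3).
So 4 − 3 = 1 new nodes.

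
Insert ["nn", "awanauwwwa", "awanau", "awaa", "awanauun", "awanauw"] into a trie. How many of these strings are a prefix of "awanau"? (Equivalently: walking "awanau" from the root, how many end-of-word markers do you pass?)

1

Walk "awanau" from the root; an end-of-word marker is hit whenever a stored word is a prefix of "awanau".
Prefixes of the query that are stored words: "awanau"
Count: 1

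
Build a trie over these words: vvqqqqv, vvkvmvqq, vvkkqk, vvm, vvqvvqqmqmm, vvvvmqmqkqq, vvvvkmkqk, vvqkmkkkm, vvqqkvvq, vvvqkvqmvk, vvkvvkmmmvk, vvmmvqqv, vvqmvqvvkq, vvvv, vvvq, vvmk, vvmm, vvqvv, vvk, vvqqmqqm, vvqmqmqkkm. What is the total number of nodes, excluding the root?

86

Trace insertions, counting only characters that open a new branch:
  "vvqqqqv" → 7 new (v, v, q, q, q, q, v)
  "vvkvmvqq" → prefix "vv" already present; 6 new (k, v, m, v, q, q)
  "vvkkqk" → prefix "vvk" already present; 3 new (k, q, k)
  "vvm" → prefix "vv" already present; 1 new (m)
  "vvqvvqqmqmm" → prefix "vvq" already present; 8 new (v, v, q, q, m, q, m, m)
  "vvvvmqmqkqq" → prefix "vv" already present; 9 new (v, v, m, q, m, q, k, q, q)
  "vvvvkmkqk" → prefix "vvvv" already present; 5 new (k, m, k, q, k)
  "vvqkmkkkm" → prefix "vvq" already present; 6 new (k, m, k, k, k, m)
  "vvqqkvvq" → prefix "vvqq" already present; 4 new (k, v, v, q)
  "vvvqkvqmvk" → prefix "vvv" already present; 7 new (q, k, v, q, m, v, k)
  "vvkvvkmmmvk" → prefix "vvkv" already present; 7 new (v, k, m, m, m, v, k)
  "vvmmvqqv" → prefix "vvm" already present; 5 new (m, v, q, q, v)
  "vvqmvqvvkq" → prefix "vvq" already present; 7 new (m, v, q, v, v, k, q)
  "vvvv" → prefix "vvvv" already present; 0 new (none)
  "vvvq" → prefix "vvvq" already present; 0 new (none)
  "vvmk" → prefix "vvm" already present; 1 new (k)
  "vvmm" → prefix "vvmm" already present; 0 new (none)
  "vvqvv" → prefix "vvqvv" already present; 0 new (none)
  "vvk" → prefix "vvk" already present; 0 new (none)
  "vvqqmqqm" → prefix "vvqq" already present; 4 new (m, q, q, m)
  "vvqmqmqkkm" → prefix "vvqm" already present; 6 new (q, m, q, k, k, m)
Total nodes = 7 + 6 + 3 + 1 + 8 + 9 + 5 + 6 + 4 + 7 + 7 + 5 + 7 + 0 + 0 + 1 + 0 + 0 + 0 + 4 + 6 = 86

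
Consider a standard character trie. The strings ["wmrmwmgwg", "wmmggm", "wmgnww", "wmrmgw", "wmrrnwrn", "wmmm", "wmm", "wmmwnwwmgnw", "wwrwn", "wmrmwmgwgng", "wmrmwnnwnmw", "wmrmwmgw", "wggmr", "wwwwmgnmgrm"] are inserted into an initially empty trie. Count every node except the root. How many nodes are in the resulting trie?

58

Count nodes per top-level branch (shared prefixes stored once):
  'w'-branch (wggmr, wmgnww, wmm, wmmggm, wmmm, wmmwnwwmgnw, wmrmgw, wmrmwmgw, wmrmwmgwg, wmrmwmgwgng, wmrmwnnwnmw, wmrrnwrn, wwrwn, wwwwmgnmgrm): 58 nodes
Sum: 58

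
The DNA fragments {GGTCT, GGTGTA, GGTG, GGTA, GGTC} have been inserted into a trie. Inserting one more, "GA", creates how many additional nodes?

1

The longest prefix of "GA" already in the trie is "G" (length 1).
New nodes needed: |"GA"| − 1 = 2 − 1 = 1.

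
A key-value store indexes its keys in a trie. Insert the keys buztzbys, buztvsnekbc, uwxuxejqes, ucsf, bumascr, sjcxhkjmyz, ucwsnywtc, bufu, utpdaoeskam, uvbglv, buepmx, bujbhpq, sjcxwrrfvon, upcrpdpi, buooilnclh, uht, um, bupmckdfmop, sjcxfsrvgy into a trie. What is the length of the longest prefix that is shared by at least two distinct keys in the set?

The deepest shared node is where two words last agree before diverging.
e.g. "buztvsnekbc" and "buztzbys" share the prefix "buzt" of length 4; no pair shares a longer one.
Longest shared-prefix length: 4

4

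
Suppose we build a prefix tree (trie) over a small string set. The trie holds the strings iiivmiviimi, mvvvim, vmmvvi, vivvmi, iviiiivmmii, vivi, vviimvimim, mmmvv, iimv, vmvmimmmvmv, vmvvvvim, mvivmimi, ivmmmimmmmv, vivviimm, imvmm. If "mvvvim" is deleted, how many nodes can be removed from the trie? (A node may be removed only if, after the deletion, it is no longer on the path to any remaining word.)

4

After clearing the end-marker at "mvvvim", prune upward until reaching a node still needed by another word.
The suffix "vvim" (4 nodes) is used only by "mvvvim"; the node for "mv" still has the child "i", so pruning stops there.
Nodes removed: 4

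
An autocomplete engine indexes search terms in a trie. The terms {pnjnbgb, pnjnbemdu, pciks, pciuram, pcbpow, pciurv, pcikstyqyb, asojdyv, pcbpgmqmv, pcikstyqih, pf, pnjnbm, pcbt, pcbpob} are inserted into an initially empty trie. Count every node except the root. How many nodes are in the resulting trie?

47

For each word, the new-node count is its length minus the longest prefix already in the trie:
  "pnjnbgb" → 7 new (p, n, j, n, b, g, b)
  "pnjnbemdu" → prefix "pnjnb" already present; 4 new (e, m, d, u)
  "pciks" → prefix "p" already present; 4 new (c, i, k, s)
  "pciuram" → prefix "pci" already present; 4 new (u, r, a, m)
  "pcbpow" → prefix "pc" already present; 4 new (b, p, o, w)
  "pciurv" → prefix "pciur" already present; 1 new (v)
  "pcikstyqyb" → prefix "pciks" already present; 5 new (t, y, q, y, b)
  "asojdyv" → 7 new (a, s, o, j, d, y, v)
  "pcbpgmqmv" → prefix "pcbp" already present; 5 new (g, m, q, m, v)
  "pcikstyqih" → prefix "pcikstyq" already present; 2 new (i, h)
  "pf" → prefix "p" already present; 1 new (f)
  "pnjnbm" → prefix "pnjnb" already present; 1 new (m)
  "pcbt" → prefix "pcb" already present; 1 new (t)
  "pcbpob" → prefix "pcbpo" already present; 1 new (b)
Total nodes = 7 + 4 + 4 + 4 + 4 + 1 + 5 + 7 + 5 + 2 + 1 + 1 + 1 + 1 = 47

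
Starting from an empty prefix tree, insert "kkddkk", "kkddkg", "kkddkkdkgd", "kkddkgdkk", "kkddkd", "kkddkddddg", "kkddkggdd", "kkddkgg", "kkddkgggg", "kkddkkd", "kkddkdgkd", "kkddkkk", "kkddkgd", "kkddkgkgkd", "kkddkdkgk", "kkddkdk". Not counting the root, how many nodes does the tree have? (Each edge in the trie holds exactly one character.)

35

Count nodes per top-level branch (shared prefixes stored once):
  'k'-branch (kkddkd, kkddkddddg, kkddkdgkd, kkddkdk, kkddkdkgk, kkddkg, kkddkgd, kkddkgdkk, kkddkgg, kkddkggdd, kkddkgggg, kkddkgkgkd, kkddkk, kkddkkd, kkddkkdkgd, kkddkkk): 35 nodes
Sum: 35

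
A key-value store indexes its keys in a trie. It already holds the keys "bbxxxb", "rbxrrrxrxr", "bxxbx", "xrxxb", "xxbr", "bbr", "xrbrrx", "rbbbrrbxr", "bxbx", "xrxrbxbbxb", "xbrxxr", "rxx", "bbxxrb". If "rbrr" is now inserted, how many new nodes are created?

The longest prefix of "rbrr" already in the trie is "rb" (length 2).
Each of the 2 remaining characters creates one node.

2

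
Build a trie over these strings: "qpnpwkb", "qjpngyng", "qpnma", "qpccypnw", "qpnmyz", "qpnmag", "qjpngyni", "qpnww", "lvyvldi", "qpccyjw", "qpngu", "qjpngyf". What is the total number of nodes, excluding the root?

40

Count nodes per top-level branch (shared prefixes stored once):
  'l'-branch (lvyvldi): 7 nodes
  'q'-branch (qjpngyf, qjpngyng, qjpngyni, qpccyjw, qpccypnw, qpngu, qpnma, qpnmag, qpnmyz, qpnpwkb, qpnww): 33 nodes
Sum: 40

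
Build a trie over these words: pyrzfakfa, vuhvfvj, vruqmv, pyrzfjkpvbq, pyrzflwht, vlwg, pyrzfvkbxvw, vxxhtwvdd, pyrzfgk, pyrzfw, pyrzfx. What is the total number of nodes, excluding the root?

52

Trace insertions, counting only characters that open a new branch:
  "pyrzfakfa" → 9 new (p, y, r, z, f, a, k, f, a)
  "vuhvfvj" → 7 new (v, u, h, v, f, v, j)
  "vruqmv" → prefix "v" already present; 5 new (r, u, q, m, v)
  "pyrzfjkpvbq" → prefix "pyrzf" already present; 6 new (j, k, p, v, b, q)
  "pyrzflwht" → prefix "pyrzf" already present; 4 new (l, w, h, t)
  "vlwg" → prefix "v" already present; 3 new (l, w, g)
  "pyrzfvkbxvw" → prefix "pyrzf" already present; 6 new (v, k, b, x, v, w)
  "vxxhtwvdd" → prefix "v" already present; 8 new (x, x, h, t, w, v, d, d)
  "pyrzfgk" → prefix "pyrzf" already present; 2 new (g, k)
  "pyrzfw" → prefix "pyrzf" already present; 1 new (w)
  "pyrzfx" → prefix "pyrzf" already present; 1 new (x)
Total nodes = 9 + 7 + 5 + 6 + 4 + 3 + 6 + 8 + 2 + 1 + 1 = 52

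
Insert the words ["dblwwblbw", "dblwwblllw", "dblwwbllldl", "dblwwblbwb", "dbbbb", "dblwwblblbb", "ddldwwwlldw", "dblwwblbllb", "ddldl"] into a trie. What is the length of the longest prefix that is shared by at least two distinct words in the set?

9

Equivalently: take the maximum, over all pairs, of their longest common prefix length.
e.g. "dblwwblblbb" and "dblwwblbllb" share the prefix "dblwwblbl" of length 9; no pair shares a longer one.
Longest shared-prefix length: 9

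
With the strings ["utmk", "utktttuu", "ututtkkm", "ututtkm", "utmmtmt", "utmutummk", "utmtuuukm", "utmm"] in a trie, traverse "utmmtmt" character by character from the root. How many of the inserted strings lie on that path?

Walk "utmmtmt" from the root; an end-of-word marker is hit whenever a stored word is a prefix of "utmmtmt".
Prefixes of the query that are stored words: "utmm", "utmmtmt"
Count: 2

2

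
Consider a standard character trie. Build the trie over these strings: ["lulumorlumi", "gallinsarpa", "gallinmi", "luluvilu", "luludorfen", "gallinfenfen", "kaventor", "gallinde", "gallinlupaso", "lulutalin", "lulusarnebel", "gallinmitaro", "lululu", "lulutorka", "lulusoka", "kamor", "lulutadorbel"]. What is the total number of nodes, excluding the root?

Insert word by word; a character creates a node only if that edge doesn't already exist:
  "lulumorlumi" → 11 new (l, u, l, u, m, o, r, l, u, m, i)
  "gallinsarpa" → 11 new (g, a, l, l, i, n, s, a, r, p, a)
  "gallinmi" → prefix "gallin" already present; 2 new (m, i)
  "luluvilu" → prefix "lulu" already present; 4 new (v, i, l, u)
  "luludorfen" → prefix "lulu" already present; 6 new (d, o, r, f, e, n)
  "gallinfenfen" → prefix "gallin" already present; 6 new (f, e, n, f, e, n)
  "kaventor" → 8 new (k, a, v, e, n, t, o, r)
  "gallinde" → prefix "gallin" already present; 2 new (d, e)
  "gallinlupaso" → prefix "gallin" already present; 6 new (l, u, p, a, s, o)
  "lulutalin" → prefix "lulu" already present; 5 new (t, a, l, i, n)
  "lulusarnebel" → prefix "lulu" already present; 8 new (s, a, r, n, e, b, e, l)
  "gallinmitaro" → prefix "gallinmi" already present; 4 new (t, a, r, o)
  "lululu" → prefix "lulu" already present; 2 new (l, u)
  "lulutorka" → prefix "lulut" already present; 4 new (o, r, k, a)
  "lulusoka" → prefix "lulus" already present; 3 new (o, k, a)
  "kamor" → prefix "ka" already present; 3 new (m, o, r)
  "lulutadorbel" → prefix "luluta" already present; 6 new (d, o, r, b, e, l)
Total nodes = 11 + 11 + 2 + 4 + 6 + 6 + 8 + 2 + 6 + 5 + 8 + 4 + 2 + 4 + 3 + 3 + 6 = 91

91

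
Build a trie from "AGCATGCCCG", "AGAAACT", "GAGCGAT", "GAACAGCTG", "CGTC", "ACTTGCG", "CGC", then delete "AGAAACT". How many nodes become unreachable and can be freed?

Walk "AGAAACT" from the leaf back toward the root, removing each node that no remaining word uses.
The suffix "AAACT" (5 nodes) is used only by "AGAAACT"; the node for "AG" still has the child "C", so pruning stops there.
Nodes removed: 5

5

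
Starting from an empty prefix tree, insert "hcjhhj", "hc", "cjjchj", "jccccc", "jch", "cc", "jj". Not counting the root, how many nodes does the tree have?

For each word, the new-node count is its length minus the longest prefix already in the trie:
  "hcjhhj" → 6 new (h, c, j, h, h, j)
  "hc" → prefix "hc" already present; 0 new (none)
  "cjjchj" → 6 new (c, j, j, c, h, j)
  "jccccc" → 6 new (j, c, c, c, c, c)
  "jch" → prefix "jc" already present; 1 new (h)
  "cc" → prefix "c" already present; 1 new (c)
  "jj" → prefix "j" already present; 1 new (j)
Total nodes = 6 + 0 + 6 + 6 + 1 + 1 + 1 = 21

21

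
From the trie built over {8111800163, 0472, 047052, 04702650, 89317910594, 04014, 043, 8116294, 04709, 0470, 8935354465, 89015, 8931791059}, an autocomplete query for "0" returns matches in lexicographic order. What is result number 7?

Filter for "0…" and sort: "04014", "043", "0470", "04702650", "047052", "04709", "0472"
Position 7: 0472

0472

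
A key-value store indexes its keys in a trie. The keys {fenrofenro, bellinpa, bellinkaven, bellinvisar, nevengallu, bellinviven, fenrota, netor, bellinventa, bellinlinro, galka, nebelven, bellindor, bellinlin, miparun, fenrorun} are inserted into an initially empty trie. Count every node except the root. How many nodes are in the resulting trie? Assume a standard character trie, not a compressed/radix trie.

Count nodes per top-level branch (shared prefixes stored once):
  'b'-branch (bellindor, bellinkaven, bellinlin, bellinlinro, bellinpa, bellinventa, bellinvisar, bellinviven): 33 nodes
  'f'-branch (fenrofenro, fenrorun, fenrota): 15 nodes
  'g'-branch (galka): 5 nodes
  'm'-branch (miparun): 7 nodes
  'n'-branch (nebelven, netor, nevengallu): 19 nodes
Sum: 79

79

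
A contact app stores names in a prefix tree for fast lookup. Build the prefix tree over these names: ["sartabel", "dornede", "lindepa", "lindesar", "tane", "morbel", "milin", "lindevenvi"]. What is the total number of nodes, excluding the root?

44

For each word, the new-node count is its length minus the longest prefix already in the trie:
  "sartabel" → 8 new (s, a, r, t, a, b, e, l)
  "dornede" → 7 new (d, o, r, n, e, d, e)
  "lindepa" → 7 new (l, i, n, d, e, p, a)
  "lindesar" → prefix "linde" already present; 3 new (s, a, r)
  "tane" → 4 new (t, a, n, e)
  "morbel" → 6 new (m, o, r, b, e, l)
  "milin" → prefix "m" already present; 4 new (i, l, i, n)
  "lindevenvi" → prefix "linde" already present; 5 new (v, e, n, v, i)
Total nodes = 8 + 7 + 7 + 3 + 4 + 6 + 4 + 5 = 44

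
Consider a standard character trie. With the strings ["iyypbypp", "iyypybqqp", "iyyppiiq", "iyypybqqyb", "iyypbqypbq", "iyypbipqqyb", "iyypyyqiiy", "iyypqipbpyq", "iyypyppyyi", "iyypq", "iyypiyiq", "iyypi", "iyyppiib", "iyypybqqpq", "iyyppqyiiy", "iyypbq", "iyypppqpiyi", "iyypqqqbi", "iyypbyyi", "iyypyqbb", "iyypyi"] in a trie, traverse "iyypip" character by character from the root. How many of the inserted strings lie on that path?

Traverse "iyypip" character by character; count nodes along the way that are marked as word ends.
Prefixes of the query that are stored words: "iyypi"
Count: 1

1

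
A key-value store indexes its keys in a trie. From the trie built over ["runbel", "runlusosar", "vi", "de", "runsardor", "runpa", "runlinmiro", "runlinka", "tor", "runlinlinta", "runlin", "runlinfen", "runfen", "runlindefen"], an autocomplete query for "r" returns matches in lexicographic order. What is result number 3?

runlin

DFS of the "r" subtree visits, in order: "runbel", "runfen", "runlin", "runlindefen", "runlinfen", "runlinka", "runlinlinta", "runlinmiro", "runlusosar", "runpa", "runsardor"
Position 3: runlin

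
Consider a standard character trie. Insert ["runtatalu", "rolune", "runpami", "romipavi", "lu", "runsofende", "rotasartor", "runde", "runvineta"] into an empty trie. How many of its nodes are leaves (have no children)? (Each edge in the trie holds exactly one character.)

A leaf is a node with no children — equivalently, the end of a word that is not a proper prefix of any other stored word.
Those words: "lu", "rolune", "romipavi", "rotasartor", "runde", "runpami", "runsofende", "runtatalu", "runvineta"
Leaf count: 9

9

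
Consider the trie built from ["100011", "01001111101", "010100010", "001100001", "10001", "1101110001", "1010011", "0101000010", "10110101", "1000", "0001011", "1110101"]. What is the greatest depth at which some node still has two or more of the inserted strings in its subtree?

7

Look for the deepest trie node that still has at least two words in its subtree.
e.g. "0101000010" and "010100010" share the prefix "0101000" of length 7; no pair shares a longer one.
Longest shared-prefix length: 7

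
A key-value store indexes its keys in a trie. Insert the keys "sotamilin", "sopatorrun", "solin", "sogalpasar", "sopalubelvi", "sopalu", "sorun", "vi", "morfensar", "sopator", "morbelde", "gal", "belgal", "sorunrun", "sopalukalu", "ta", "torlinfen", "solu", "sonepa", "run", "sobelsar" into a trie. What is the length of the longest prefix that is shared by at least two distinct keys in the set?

Look for the deepest trie node that still has at least two words in its subtree.
e.g. "sopator" and "sopatorrun" share the prefix "sopator" of length 7; no pair shares a longer one.
Longest shared-prefix length: 7

7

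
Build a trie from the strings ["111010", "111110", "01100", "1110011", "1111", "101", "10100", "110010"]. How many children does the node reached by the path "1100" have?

Walk "1100" from the root, arriving at one node.
Characters that immediately follow "1100" among the stored strings: {1}.
That node has 1 child edge.

1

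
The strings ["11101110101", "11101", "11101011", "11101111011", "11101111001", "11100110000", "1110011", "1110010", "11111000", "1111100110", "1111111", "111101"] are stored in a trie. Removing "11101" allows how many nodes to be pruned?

Walk "11101" from the leaf back toward the root, removing each node that no remaining word uses.
Every node on "11101" is still needed (e.g. by "11101110101"), so nothing is freed.
Nodes removed: 0

0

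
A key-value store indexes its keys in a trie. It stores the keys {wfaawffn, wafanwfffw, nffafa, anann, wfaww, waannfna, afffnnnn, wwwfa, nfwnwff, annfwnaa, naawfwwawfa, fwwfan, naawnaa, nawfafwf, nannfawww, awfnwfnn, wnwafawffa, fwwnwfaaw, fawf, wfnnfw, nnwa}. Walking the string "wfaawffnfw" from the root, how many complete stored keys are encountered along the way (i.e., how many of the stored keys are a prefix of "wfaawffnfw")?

1

Check each prefix of "wfaawffnfw" against the stored set — each match is an end-marker on the path.
Prefixes of the query that are stored words: "wfaawffn"
Count: 1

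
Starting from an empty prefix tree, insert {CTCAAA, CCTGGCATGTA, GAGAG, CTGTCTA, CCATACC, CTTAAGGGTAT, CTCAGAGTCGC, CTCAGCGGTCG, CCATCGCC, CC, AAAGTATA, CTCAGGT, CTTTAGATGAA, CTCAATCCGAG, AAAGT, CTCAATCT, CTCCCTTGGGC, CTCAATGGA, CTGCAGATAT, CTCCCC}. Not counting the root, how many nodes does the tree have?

Count nodes per top-level branch (shared prefixes stored once):
  'A'-branch (AAAGT, AAAGTATA): 8 nodes
  'C'-branch (CC, CCATACC, CCATCGCC, CCTGGCATGTA, CTCAAA, CTCAATCCGAG, CTCAATCT, CTCAATGGA, CTCAGAGTCGC, CTCAGCGGTCG, CTCAGGT, CTCCCC, CTCCCTTGGGC, CTGCAGATAT, CTGTCTA, CTTAAGGGTAT, CTTTAGATGAA): 88 nodes
  'G'-branch (GAGAG): 5 nodes
Sum: 101

101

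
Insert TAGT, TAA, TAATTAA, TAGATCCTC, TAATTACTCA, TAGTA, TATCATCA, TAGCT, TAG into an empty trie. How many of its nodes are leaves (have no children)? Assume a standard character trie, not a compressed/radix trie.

6

Leaves are exactly the stored words that no other stored word extends.
Those words: "TAATTAA", "TAATTACTCA", "TAGATCCTC", "TAGCT", "TAGTA", "TATCATCA"
Leaf count: 6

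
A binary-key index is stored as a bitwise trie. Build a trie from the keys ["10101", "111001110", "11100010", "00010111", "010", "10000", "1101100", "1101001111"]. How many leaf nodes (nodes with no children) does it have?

A leaf is a node with no children — equivalently, the end of a word that is not a proper prefix of any other stored word.
Those words: "00010111", "010", "10000", "10101", "1101001111", "1101100", "11100010", "111001110"
Leaf count: 8

8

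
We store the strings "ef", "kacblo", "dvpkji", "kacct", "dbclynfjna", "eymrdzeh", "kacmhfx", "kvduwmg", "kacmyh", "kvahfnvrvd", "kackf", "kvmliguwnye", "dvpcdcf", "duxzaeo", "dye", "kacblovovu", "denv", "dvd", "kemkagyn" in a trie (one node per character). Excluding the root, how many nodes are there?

Count nodes per top-level branch (shared prefixes stored once):
  'd'-branch (dbclynfjna, denv, duxzaeo, dvd, dvpcdcf, dvpkji, dye): 31 nodes
  'e'-branch (ef, eymrdzeh): 9 nodes
  'k'-branch (kacblo, kacblovovu, kacct, kackf, kacmhfx, kacmyh, kemkagyn, kvahfnvrvd, kvduwmg, kvmliguwnye): 50 nodes
Sum: 90

90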